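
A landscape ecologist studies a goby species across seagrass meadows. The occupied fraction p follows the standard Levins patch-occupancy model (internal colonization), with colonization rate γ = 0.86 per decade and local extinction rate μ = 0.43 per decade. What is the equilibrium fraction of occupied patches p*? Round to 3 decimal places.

At equilibrium, colonization balances extinction: γ·p*·(1−p*) = μ·p*.
So p* = 1 − μ/γ = 1 − 0.43/0.86 = 1 − 0.5000 = 0.5000.

0.500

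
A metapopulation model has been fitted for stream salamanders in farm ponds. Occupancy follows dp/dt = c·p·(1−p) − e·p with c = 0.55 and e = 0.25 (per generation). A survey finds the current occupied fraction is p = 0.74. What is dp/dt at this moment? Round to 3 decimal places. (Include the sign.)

-0.079

Colonization term: c·p·(1−p) = 0.55×0.74×0.2600 = 0.10582.
Extinction term: e·p = 0.18500.
dp/dt = 0.10582 − 0.18500 = -0.07918.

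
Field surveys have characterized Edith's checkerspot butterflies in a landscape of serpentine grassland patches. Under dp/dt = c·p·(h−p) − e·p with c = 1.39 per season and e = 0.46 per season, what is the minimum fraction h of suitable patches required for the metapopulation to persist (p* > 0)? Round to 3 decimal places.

p* = h − e/c is positive only when h > e/c.
h_min = e/c = 0.46/1.39 = 0.3309.

0.331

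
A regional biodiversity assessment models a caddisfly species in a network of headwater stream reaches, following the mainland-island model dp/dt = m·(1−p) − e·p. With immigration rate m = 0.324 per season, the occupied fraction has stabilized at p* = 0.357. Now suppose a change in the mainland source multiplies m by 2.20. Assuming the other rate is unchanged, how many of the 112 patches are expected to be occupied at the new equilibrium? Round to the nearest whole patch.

62

Balance m(1−p*) = e·p* gives e = m(1−p*)/p* = 0.324×0.64300/0.35700 = 0.58356.
New p* = m/(m+e) = 0.71280/(0.71280+0.58356) = 0.54985.
Expected occupied = 112 × 0.54985 = 61.58 ≈ 62.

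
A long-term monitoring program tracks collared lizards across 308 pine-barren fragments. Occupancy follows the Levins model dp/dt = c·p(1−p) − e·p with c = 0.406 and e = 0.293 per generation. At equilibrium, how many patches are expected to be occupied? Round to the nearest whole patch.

p* = 1 − e/c = 1 − 0.293/0.406 = 0.2783.
Expected occupied patches = N × p* = 308 × 0.2783 = 85.72 ≈ 86.

86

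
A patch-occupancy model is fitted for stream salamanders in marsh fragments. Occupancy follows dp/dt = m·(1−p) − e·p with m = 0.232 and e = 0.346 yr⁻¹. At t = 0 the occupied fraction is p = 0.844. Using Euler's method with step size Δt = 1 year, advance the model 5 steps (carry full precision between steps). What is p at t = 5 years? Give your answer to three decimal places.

Update rule: p ← p + [m·(1−p) − e·p]·Δt with Δt = 1.
t = 1: p = 0.84400 + (-0.25583) = 0.58817
t = 2: p = 0.58817 + (-0.10796) = 0.48021
t = 3: p = 0.48021 + (-0.04556) = 0.43465
t = 4: p = 0.43465 + (-0.01923) = 0.41542
t = 5: p = 0.41542 + (-0.00811) = 0.40731

0.407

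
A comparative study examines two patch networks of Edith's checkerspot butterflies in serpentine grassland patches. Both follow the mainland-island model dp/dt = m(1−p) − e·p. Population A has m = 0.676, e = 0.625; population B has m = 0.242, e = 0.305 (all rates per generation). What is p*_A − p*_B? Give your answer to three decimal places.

0.077

A: p*_A = m/(m+e) = 0.676/1.3010 = 0.5196.
B: p*_B = 0.242/0.5470 = 0.4424.
p*_A − p*_B = 0.5196 − 0.4424 = 0.0772.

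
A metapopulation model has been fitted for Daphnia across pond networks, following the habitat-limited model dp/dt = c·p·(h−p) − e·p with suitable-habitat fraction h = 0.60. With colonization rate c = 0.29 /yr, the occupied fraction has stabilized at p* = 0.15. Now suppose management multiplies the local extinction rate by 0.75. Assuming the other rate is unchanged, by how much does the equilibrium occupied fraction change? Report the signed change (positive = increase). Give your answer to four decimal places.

Balance c(h−p*) = e gives e = 0.29×(0.6 − 0.15000) = 0.13050.
New p* = 0.6 − e/c = 0.6 − 0.09788/0.29000 = 0.26248.
Δp* = 0.26248 − 0.15000 = +0.11248.

0.1125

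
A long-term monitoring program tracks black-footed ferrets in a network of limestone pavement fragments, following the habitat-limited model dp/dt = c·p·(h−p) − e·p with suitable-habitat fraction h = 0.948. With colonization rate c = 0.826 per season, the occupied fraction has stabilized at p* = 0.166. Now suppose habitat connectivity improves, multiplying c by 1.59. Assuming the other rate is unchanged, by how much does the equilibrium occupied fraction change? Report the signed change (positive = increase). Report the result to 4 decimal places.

0.2902

Balance c(h−p*) = e gives e = 0.826×(0.948 − 0.16600) = 0.64593.
New p* = 0.948 − e/c = 0.948 − 0.64593/1.31334 = 0.45618.
Δp* = 0.45618 − 0.16600 = +0.29018.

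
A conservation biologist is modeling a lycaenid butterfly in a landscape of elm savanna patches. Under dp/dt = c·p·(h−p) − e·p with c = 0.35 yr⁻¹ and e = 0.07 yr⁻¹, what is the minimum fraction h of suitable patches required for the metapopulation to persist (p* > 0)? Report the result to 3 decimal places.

p* = h − e/c is positive only when h > e/c.
h_min = e/c = 0.07/0.35 = 0.2000.

0.200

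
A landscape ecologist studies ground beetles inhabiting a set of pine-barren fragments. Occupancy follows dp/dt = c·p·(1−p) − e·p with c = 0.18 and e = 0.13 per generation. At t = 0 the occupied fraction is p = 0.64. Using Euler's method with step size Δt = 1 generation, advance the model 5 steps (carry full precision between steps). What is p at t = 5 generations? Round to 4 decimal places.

0.4887

Update rule: p ← p + [c·p·(1−p) − e·p]·Δt with Δt = 1.
  1  |  dp/dt·Δt = -0.041728  |  p_1 = 0.598272
  2  |  dp/dt·Δt = -0.034514  |  p_2 = 0.563758
  3  |  dp/dt·Δt = -0.029020  |  p_3 = 0.534738
  4  |  dp/dt·Δt = -0.024733  |  p_4 = 0.510005
  5  |  dp/dt·Δt = -0.021319  |  p_5 = 0.488686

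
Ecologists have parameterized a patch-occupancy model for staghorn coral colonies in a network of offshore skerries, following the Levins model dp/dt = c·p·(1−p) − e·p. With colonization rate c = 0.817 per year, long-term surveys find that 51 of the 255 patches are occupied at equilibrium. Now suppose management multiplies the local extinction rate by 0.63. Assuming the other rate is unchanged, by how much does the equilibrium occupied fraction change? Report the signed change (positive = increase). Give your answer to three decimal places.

Observed p* = 51/255 = 0.20000.
Balance c(1−p*) = e gives e = 0.817×(1 − 0.20000) = 0.65360.
New p* = 1 − e/c = 1 − 0.41177/0.81700 = 0.49600.
Δp* = 0.49600 − 0.20000 = +0.29600.

0.296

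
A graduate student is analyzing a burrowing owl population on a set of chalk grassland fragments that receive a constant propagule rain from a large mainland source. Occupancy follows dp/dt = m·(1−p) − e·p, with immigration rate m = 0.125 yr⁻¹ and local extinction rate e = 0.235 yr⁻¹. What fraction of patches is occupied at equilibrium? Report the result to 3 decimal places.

0.347

Setting dp/dt = 0: m − m·p* = e·p*, so m = (m+e)·p*.
p* = m/(m+e) = 0.125/(0.125+0.235) = 0.125/0.3600 = 0.3472.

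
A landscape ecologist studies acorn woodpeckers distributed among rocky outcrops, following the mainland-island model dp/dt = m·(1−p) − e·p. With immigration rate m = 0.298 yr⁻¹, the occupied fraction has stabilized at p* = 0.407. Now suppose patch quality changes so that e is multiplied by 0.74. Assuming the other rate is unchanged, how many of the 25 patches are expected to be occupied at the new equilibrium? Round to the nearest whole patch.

Balance m(1−p*) = e·p* gives e = m(1−p*)/p* = 0.298×0.59300/0.40700 = 0.43419.
New p* = m/(m+e) = 0.29800/(0.29800+0.32130) = 0.48119.
Expected occupied = 25 × 0.48119 = 12.03 ≈ 12.

12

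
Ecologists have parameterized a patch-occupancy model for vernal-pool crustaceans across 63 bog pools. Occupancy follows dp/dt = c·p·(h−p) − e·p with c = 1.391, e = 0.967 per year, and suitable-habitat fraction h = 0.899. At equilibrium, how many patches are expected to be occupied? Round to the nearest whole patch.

p* = h − e/c = 0.899 − 0.6952 = 0.2038.
Expected occupied patches = N × p* = 63 × 0.2038 = 12.84 ≈ 13.

13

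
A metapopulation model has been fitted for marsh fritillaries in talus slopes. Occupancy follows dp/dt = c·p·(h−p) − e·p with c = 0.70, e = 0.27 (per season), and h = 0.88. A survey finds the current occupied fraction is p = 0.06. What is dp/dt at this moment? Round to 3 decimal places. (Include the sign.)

0.018

Colonization term: c·p·(h−p) = 0.70×0.06×0.8200 = 0.03444.
Extinction term: e·p = 0.01620.
dp/dt = 0.03444 − 0.01620 = 0.01824.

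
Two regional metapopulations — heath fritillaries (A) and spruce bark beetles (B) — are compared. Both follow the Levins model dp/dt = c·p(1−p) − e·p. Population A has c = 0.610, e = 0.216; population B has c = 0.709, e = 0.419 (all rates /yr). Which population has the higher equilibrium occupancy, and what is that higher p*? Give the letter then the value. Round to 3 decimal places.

A, 0.646

A: p*_A = 1 − 0.216/0.610 = 0.6459.
B: p*_B = 1 − 0.419/0.709 = 0.4090.
A is higher at 0.6459.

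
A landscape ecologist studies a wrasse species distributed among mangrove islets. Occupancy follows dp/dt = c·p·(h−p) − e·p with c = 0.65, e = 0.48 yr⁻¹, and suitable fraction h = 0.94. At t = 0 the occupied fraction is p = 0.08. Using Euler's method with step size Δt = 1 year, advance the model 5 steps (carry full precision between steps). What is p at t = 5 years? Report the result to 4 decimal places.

0.1125

Update rule: p ← p + [c·p·(h−p) − e·p]·Δt with Δt = 1.
step 1: Δp = +0.00632, p = 0.08632
step 2: Δp = +0.00646, p = 0.09278
step 3: Δp = +0.00656, p = 0.09934
step 4: Δp = +0.00660, p = 0.10594
step 5: Δp = +0.00658, p = 0.11253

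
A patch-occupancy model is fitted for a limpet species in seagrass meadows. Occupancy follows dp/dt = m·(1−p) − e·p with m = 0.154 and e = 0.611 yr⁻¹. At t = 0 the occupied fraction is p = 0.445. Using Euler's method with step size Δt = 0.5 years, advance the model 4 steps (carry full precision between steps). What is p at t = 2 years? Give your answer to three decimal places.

0.237

Update rule: p ← p + [m·(1−p) − e·p]·Δt with Δt = 0.5.
p: 0.44500 → 0.35179  (Δp = -0.09321)
p: 0.35179 → 0.29423  (Δp = -0.05756)
p: 0.29423 → 0.25869  (Δp = -0.03554)
p: 0.25869 → 0.23674  (Δp = -0.02195)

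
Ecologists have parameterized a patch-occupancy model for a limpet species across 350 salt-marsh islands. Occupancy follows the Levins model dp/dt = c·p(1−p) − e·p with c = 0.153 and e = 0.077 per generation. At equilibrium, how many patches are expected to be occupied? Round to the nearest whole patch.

174

p* = 1 − e/c = 1 − 0.077/0.153 = 0.4967.
Expected occupied patches = N × p* = 350 × 0.4967 = 173.86 ≈ 174.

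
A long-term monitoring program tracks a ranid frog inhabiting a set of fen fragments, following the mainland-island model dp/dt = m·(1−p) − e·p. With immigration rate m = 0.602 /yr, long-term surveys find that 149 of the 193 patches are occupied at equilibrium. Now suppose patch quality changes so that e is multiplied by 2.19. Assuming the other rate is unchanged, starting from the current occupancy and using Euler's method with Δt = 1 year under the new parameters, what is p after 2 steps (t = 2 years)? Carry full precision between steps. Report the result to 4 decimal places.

0.6073

Observed p* = 149/193 = 0.77202.
Balance m(1−p*) = e·p* gives e = m(1−p*)/p* = 0.602×0.22798/0.77202 = 0.17777.
Starting from p₀ = 0.77202; update p ← p + (dp/dt)·Δt with the new parameters.
step 1: Δp = -0.16332, p = 0.60870
step 2: Δp = -0.00142, p = 0.60728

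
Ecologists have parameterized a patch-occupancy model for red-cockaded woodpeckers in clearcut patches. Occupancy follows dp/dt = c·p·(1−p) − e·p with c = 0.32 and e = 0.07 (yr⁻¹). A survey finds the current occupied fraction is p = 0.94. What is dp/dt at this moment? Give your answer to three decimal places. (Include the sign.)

Colonization term: c·p·(1−p) = 0.32×0.94×0.0600 = 0.01805.
Extinction term: e·p = 0.06580.
dp/dt = 0.01805 − 0.06580 = -0.04775.

-0.048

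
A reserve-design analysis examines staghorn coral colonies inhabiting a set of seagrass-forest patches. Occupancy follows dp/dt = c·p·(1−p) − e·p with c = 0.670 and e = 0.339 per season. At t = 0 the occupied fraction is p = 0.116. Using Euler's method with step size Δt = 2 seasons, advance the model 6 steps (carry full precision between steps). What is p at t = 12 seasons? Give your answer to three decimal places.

Update rule: p ← p + [c·p·(1−p) − e·p]·Δt with Δt = 2.
  1  |  dp/dt·Δt = +0.058761  |  p_1 = 0.174761
  2  |  dp/dt·Δt = +0.074766  |  p_2 = 0.249527
  3  |  dp/dt·Δt = +0.081753  |  p_3 = 0.331281
  4  |  dp/dt·Δt = +0.072247  |  p_4 = 0.403528
  5  |  dp/dt·Δt = +0.048937  |  p_5 = 0.452465
  6  |  dp/dt·Δt = +0.025201  |  p_6 = 0.477666

0.478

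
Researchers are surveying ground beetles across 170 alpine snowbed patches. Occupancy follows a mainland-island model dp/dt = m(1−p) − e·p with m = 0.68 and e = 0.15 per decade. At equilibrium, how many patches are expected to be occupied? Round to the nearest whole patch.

p* = m/(m+e) = 0.68/0.8300 = 0.8193.
Expected occupied patches = N × p* = 170 × 0.8193 = 139.28 ≈ 139.

139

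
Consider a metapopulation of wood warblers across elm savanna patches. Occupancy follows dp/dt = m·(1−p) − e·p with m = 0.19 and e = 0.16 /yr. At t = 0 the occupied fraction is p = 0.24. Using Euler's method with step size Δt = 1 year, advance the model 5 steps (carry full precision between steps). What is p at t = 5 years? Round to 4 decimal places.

0.5077

Update rule: p ← p + [m·(1−p) − e·p]·Δt with Δt = 1.
p: 0.24000 → 0.34600  (Δp = +0.10600)
p: 0.34600 → 0.41490  (Δp = +0.06890)
p: 0.41490 → 0.45969  (Δp = +0.04478)
p: 0.45969 → 0.48880  (Δp = +0.02911)
p: 0.48880 → 0.50772  (Δp = +0.01892)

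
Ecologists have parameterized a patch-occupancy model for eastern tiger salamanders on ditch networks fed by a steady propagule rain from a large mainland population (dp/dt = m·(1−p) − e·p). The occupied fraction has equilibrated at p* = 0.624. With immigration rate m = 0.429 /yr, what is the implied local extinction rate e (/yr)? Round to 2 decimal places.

At equilibrium m(1−p*) = e·p*, so e = m(1−p*)/p*.
e = 0.429 × 0.3760 / 0.624 = 0.2585.

0.26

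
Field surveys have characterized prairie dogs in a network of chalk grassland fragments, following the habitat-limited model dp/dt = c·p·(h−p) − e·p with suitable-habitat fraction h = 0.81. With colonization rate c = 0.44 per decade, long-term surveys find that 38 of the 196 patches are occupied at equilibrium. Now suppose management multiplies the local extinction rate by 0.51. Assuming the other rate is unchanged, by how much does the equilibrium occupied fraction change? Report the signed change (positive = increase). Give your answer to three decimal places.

Observed p* = 38/196 = 0.19388.
Balance c(h−p*) = e gives e = 0.44×(0.81 − 0.19388) = 0.27109.
New p* = 0.81 − e/c = 0.81 − 0.13826/0.44000 = 0.49577.
Δp* = 0.49577 − 0.19388 = +0.30189.

0.302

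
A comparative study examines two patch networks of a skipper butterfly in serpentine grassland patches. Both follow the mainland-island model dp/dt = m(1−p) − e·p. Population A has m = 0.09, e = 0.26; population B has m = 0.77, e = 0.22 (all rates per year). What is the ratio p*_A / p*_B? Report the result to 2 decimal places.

A: p*_A = m/(m+e) = 0.09/0.3500 = 0.2571.
B: p*_B = 0.77/0.9900 = 0.7778.
p*_A / p*_B = 0.2571/0.7778 = 0.3306.

0.33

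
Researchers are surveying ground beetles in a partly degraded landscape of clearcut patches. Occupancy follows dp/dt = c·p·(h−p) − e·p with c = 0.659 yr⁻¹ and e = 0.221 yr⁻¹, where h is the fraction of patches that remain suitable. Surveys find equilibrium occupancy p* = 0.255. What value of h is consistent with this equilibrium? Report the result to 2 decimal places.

At equilibrium c(h−p*) = e, so h = p* + e/c.
h = 0.255 + 0.221/0.659 = 0.255 + 0.3354 = 0.5904.

0.59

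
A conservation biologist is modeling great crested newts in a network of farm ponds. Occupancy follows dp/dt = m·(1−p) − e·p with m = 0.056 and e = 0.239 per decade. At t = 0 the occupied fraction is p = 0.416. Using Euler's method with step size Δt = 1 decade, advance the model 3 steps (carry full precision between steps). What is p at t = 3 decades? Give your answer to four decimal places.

0.2691

Update rule: p ← p + [m·(1−p) − e·p]·Δt with Δt = 1.
t = 1: p = 0.41600 + (-0.06672) = 0.34928
t = 2: p = 0.34928 + (-0.04704) = 0.30224
t = 3: p = 0.30224 + (-0.03316) = 0.26908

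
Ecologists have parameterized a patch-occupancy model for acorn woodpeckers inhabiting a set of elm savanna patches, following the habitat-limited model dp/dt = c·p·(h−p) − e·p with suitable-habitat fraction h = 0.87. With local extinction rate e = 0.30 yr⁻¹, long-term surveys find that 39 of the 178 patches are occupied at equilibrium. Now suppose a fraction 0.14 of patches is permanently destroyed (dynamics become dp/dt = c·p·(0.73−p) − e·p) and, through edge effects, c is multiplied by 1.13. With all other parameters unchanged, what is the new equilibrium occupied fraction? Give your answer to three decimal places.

Observed p* = 39/178 = 0.21910.
Balance c(h−p*) = e gives c = e/(0.87 − 0.21910) = 0.30/0.65090 = 0.46090.
New p* = 0.73 − e/c = 0.73 − 0.30000/0.52082 = 0.15399.

0.154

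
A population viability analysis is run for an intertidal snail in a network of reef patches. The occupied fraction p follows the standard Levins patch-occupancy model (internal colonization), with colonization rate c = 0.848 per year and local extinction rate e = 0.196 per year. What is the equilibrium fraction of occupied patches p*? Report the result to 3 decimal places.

Setting dp/dt = 0 and dividing through by p* gives c·(1−p*) = e.
So p* = 1 − e/c = 1 − 0.196/0.848 = 1 − 0.2311 = 0.7689.

0.769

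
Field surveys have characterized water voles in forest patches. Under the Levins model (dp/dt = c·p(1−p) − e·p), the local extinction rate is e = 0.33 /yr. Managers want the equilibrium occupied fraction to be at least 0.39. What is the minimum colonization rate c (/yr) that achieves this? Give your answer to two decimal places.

0.54

p* = 1 − e/c ≥ 0.39 requires e/c ≤ 0.6100, i.e. c ≥ e/0.6100.
c_min = 0.33/0.6100 = 0.5410.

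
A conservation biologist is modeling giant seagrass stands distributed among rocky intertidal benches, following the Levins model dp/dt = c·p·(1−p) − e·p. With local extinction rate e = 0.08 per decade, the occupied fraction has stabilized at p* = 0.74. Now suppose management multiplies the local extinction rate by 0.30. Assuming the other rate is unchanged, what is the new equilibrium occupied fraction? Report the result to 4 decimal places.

0.9220

Balance c(1−p*) = e gives c = e/(1 − 0.74000) = 0.08/0.26000 = 0.30769.
New p* = 1 − e/c = 1 − 0.02400/0.30769 = 0.92200.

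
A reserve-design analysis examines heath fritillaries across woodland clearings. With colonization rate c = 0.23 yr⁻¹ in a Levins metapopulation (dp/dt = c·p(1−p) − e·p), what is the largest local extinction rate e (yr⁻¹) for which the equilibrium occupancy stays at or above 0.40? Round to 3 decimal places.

1 − e/c ≥ 0.40 ⇒ e ≤ c(1 − 0.40) = 0.23 × 0.6000.
e_max = 0.1380.

0.138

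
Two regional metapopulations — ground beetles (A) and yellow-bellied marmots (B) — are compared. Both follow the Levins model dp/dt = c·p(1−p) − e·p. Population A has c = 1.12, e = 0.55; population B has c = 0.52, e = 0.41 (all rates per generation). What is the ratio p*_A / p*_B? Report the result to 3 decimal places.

2.406

A: p*_A = 1 − 0.55/1.12 = 0.5089.
B: p*_B = 1 − 0.41/0.52 = 0.2115.
p*_A / p*_B = 0.5089/0.2115 = 2.4058.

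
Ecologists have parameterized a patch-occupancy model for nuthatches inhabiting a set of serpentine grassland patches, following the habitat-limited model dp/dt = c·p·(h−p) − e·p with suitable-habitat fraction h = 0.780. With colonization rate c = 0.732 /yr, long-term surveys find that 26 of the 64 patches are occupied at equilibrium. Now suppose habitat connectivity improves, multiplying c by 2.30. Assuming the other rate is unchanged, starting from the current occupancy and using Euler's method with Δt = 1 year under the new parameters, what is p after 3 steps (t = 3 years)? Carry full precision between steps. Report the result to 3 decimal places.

Observed p* = 26/64 = 0.40625.
Balance c(h−p*) = e gives e = 0.732×(0.78 − 0.40625) = 0.27359.
Starting from p₀ = 0.40625; update p ← p + (dp/dt)·Δt with the new parameters.
t = 1: p = 0.40625 + (+0.14449) = 0.55074
t = 2: p = 0.55074 + (+0.06190) = 0.61264
t = 3: p = 0.61264 + (+0.00501) = 0.61765

0.618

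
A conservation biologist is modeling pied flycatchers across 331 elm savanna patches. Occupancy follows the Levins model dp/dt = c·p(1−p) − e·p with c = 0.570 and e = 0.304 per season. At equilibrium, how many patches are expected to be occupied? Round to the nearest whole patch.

154

p* = 1 − e/c = 1 − 0.304/0.570 = 0.4667.
Expected occupied patches = N × p* = 331 × 0.4667 = 154.47 ≈ 154.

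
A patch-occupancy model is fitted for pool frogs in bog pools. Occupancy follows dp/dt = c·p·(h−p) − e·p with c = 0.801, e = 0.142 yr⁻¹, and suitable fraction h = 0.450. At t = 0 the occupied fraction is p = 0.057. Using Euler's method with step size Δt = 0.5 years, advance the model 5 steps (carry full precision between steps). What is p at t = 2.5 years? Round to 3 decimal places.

0.085

Update rule: p ← p + [c·p·(h−p) − e·p]·Δt with Δt = 0.5.
step 1: Δp = +0.00492, p = 0.06192
step 2: Δp = +0.00523, p = 0.06715
step 3: Δp = +0.00553, p = 0.07268
step 4: Δp = +0.00582, p = 0.07850
step 5: Δp = +0.00611, p = 0.08461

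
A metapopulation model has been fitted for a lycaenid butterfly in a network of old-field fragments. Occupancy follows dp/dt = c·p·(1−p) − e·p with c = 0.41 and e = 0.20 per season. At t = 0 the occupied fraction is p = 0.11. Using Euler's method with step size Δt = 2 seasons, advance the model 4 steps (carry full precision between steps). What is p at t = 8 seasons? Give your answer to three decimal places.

Update rule: p ← p + [c·p·(1−p) − e·p]·Δt with Δt = 2.
p: 0.11000 → 0.14628  (Δp = +0.03628)
p: 0.14628 → 0.19017  (Δp = +0.04389)
p: 0.19017 → 0.24039  (Δp = +0.05022)
p: 0.24039 → 0.29396  (Δp = +0.05358)

0.294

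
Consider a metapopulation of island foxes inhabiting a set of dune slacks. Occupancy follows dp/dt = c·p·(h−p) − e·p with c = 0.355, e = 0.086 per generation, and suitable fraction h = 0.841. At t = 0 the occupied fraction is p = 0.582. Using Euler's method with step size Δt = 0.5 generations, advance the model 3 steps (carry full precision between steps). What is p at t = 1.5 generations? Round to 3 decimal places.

0.587

Update rule: p ← p + [c·p·(h−p) − e·p]·Δt with Δt = 0.5.
  1  |  dp/dt·Δt = +0.001730  |  p_1 = 0.583730
  2  |  dp/dt·Δt = +0.001556  |  p_2 = 0.585286
  3  |  dp/dt·Δt = +0.001398  |  p_3 = 0.586684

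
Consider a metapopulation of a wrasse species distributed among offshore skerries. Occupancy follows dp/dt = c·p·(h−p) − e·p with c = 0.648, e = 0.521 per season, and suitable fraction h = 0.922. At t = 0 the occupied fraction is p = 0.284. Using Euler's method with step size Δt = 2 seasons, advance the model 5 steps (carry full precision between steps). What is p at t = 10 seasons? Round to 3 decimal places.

Update rule: p ← p + [c·p·(h−p) − e·p]·Δt with Δt = 2.
step 1: Δp = -0.06110, p = 0.22290
step 2: Δp = -0.03031, p = 0.19259
step 3: Δp = -0.01862, p = 0.17397
step 4: Δp = -0.01262, p = 0.16135
step 5: Δp = -0.00907, p = 0.15228

0.152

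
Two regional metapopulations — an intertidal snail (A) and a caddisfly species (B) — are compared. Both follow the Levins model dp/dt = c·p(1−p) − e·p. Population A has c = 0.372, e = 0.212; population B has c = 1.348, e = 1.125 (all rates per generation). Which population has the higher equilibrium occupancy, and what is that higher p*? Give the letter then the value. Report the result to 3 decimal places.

A, 0.430

A: p*_A = 1 − 0.212/0.372 = 0.4301.
B: p*_B = 1 − 1.125/1.348 = 0.1654.
A is higher at 0.4301.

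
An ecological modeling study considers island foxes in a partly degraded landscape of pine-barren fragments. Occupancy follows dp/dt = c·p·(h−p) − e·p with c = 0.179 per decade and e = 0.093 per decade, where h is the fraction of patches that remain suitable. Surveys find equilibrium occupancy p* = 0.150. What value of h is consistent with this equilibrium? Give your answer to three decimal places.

0.670

At equilibrium c(h−p*) = e, so h = p* + e/c.
h = 0.150 + 0.093/0.179 = 0.150 + 0.5196 = 0.6696.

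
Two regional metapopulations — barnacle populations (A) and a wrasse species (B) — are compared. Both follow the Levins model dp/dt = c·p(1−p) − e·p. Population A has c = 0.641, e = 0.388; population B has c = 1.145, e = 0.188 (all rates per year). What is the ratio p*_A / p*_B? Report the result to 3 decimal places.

0.472

A: p*_A = 1 − 0.388/0.641 = 0.3947.
B: p*_B = 1 − 0.188/1.145 = 0.8358.
p*_A / p*_B = 0.3947/0.8358 = 0.4722.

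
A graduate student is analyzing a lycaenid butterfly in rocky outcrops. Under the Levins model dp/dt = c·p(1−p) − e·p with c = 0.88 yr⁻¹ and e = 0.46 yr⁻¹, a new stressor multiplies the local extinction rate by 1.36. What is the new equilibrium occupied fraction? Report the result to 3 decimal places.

Before: p* = 1 − 0.46/0.88 = 0.4773.
After the change, c = 0.88, e = 0.6256, so p* = 1 − 0.6256/0.88 = 0.2891.

0.289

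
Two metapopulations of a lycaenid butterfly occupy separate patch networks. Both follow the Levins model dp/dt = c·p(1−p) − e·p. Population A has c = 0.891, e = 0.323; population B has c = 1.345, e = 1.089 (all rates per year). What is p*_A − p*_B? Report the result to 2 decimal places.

A: p*_A = 1 − 0.323/0.891 = 0.6375.
B: p*_B = 1 − 1.089/1.345 = 0.1903.
p*_A − p*_B = 0.6375 − 0.1903 = 0.4472.

0.45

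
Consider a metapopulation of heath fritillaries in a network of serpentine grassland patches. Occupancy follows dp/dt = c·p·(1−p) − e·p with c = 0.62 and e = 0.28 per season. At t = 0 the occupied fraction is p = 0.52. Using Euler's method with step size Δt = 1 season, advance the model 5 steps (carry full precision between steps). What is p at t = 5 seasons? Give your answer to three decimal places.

Update rule: p ← p + [c·p·(1−p) − e·p]·Δt with Δt = 1.
p: 0.52000 → 0.52915  (Δp = +0.00915)
p: 0.52915 → 0.53546  (Δp = +0.00631)
p: 0.53546 → 0.53975  (Δp = +0.00429)
p: 0.53975 → 0.54264  (Δp = +0.00289)
p: 0.54264 → 0.54458  (Δp = +0.00193)

0.545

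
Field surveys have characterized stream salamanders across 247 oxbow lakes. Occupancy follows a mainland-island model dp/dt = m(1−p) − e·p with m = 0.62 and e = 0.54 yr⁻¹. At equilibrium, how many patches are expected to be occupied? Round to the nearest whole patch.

132

p* = m/(m+e) = 0.62/1.1600 = 0.5345.
Expected occupied patches = N × p* = 247 × 0.5345 = 132.02 ≈ 132.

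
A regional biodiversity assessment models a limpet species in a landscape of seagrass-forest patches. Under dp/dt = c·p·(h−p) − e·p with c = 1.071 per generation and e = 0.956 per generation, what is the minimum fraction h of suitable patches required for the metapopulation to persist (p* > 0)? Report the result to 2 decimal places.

p* = h − e/c is positive only when h > e/c.
h_min = e/c = 0.956/1.071 = 0.8926.

0.89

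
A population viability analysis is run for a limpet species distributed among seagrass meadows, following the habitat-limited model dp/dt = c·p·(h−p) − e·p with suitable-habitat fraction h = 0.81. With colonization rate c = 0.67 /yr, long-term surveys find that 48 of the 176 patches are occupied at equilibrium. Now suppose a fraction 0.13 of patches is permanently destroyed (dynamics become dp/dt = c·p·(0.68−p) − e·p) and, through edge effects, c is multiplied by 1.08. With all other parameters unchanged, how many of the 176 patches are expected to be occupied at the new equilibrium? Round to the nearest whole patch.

32

Observed p* = 48/176 = 0.27273.
Balance c(h−p*) = e gives e = 0.67×(0.81 − 0.27273) = 0.35997.
New p* = 0.68 − e/c = 0.68 − 0.35997/0.72360 = 0.18253.
Expected occupied = 176 × 0.18253 = 32.13 ≈ 32.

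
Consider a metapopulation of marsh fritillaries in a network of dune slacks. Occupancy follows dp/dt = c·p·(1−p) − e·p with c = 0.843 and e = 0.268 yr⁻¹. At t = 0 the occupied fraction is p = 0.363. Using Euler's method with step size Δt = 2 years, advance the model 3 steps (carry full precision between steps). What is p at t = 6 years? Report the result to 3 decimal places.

Update rule: p ← p + [c·p·(1−p) − e·p]·Δt with Δt = 2.
  1  |  dp/dt·Δt = +0.195287  |  p_1 = 0.558287
  2  |  dp/dt·Δt = +0.116530  |  p_2 = 0.674817
  3  |  dp/dt·Δt = +0.008272  |  p_3 = 0.683089

0.683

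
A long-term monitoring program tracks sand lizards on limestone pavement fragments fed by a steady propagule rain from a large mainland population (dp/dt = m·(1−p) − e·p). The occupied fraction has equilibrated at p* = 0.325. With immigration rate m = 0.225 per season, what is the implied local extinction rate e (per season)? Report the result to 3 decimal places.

At equilibrium m(1−p*) = e·p*, so e = m(1−p*)/p*.
e = 0.225 × 0.6750 / 0.325 = 0.4673.

0.467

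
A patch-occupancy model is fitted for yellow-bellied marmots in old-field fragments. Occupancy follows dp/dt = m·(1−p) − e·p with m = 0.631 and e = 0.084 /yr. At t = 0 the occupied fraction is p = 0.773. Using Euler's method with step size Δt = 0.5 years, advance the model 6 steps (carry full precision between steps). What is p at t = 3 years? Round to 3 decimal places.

0.875

Update rule: p ← p + [m·(1−p) − e·p]·Δt with Δt = 0.5.
step 1: Δp = +0.03915, p = 0.81215
step 2: Δp = +0.02516, p = 0.83731
step 3: Δp = +0.01616, p = 0.85347
step 4: Δp = +0.01038, p = 0.86385
step 5: Δp = +0.00667, p = 0.87053
step 6: Δp = +0.00429, p = 0.87481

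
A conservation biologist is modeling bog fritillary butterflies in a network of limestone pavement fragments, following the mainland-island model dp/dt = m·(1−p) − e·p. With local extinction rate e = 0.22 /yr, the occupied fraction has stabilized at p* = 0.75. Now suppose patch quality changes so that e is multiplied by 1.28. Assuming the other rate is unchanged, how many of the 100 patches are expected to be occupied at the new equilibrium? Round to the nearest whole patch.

Balance m(1−p*) = e·p* gives m = e·p*/(1−p*) = 0.22×0.75000/0.25000 = 0.66000.
New p* = m/(m+e) = 0.66000/(0.66000+0.28160) = 0.70093.
Expected occupied = 100 × 0.70093 = 70.09 ≈ 70.

70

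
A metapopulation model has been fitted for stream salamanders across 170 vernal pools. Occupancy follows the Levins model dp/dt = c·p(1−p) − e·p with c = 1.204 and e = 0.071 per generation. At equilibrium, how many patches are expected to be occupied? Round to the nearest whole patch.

p* = 1 − e/c = 1 − 0.071/1.204 = 0.9410.
Expected occupied patches = N × p* = 170 × 0.9410 = 159.98 ≈ 160.

160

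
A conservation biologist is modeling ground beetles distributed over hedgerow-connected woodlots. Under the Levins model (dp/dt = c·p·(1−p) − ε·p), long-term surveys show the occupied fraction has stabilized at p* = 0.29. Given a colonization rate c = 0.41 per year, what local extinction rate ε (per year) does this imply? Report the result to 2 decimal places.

At equilibrium c(1−p*) = ε.
ε = 0.41 × (1 − 0.29) = 0.41 × 0.7100 = 0.2911.

0.29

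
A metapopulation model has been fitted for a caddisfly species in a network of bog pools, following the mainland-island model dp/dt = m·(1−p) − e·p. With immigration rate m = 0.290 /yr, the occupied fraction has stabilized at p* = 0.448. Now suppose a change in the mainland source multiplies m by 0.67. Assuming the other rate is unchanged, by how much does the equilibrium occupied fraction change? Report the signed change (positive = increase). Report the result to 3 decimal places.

-0.096

Balance m(1−p*) = e·p* gives e = m(1−p*)/p* = 0.290×0.55200/0.44800 = 0.35732.
New p* = m/(m+e) = 0.19430/(0.19430+0.35732) = 0.35224.
Δp* = 0.35224 − 0.44800 = -0.09576.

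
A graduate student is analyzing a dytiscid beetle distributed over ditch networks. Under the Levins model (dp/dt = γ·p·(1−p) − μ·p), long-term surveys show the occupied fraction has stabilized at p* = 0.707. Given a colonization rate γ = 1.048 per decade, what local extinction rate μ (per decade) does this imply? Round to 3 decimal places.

At equilibrium γ(1−p*) = μ.
μ = 1.048 × (1 − 0.707) = 1.048 × 0.2930 = 0.3071.

0.307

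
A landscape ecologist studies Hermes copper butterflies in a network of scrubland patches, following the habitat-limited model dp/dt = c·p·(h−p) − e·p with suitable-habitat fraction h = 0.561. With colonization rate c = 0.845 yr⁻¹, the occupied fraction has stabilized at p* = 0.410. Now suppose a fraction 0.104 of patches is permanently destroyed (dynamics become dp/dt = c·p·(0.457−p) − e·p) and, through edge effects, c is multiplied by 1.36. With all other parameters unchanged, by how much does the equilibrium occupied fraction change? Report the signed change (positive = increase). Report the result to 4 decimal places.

-0.0640

Balance c(h−p*) = e gives e = 0.845×(0.561 − 0.41000) = 0.12760.
New p* = 0.457 − e/c = 0.457 − 0.12760/1.14920 = 0.34597.
Δp* = 0.34597 − 0.41000 = -0.06403.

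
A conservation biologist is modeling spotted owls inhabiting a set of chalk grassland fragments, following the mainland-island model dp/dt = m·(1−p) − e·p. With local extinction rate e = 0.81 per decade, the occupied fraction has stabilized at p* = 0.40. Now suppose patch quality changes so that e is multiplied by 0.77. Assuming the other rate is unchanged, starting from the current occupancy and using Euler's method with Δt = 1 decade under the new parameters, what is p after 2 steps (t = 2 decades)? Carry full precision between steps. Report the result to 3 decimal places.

Balance m(1−p*) = e·p* gives m = e·p*/(1−p*) = 0.81×0.40000/0.60000 = 0.54000.
Starting from p₀ = 0.40000; update p ← p + (dp/dt)·Δt with the new parameters.
p: 0.40000 → 0.47452  (Δp = +0.07452)
p: 0.47452 → 0.46232  (Δp = -0.01220)

0.462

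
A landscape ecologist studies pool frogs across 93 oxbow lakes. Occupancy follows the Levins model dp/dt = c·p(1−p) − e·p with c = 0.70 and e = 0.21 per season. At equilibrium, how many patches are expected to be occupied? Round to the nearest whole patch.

65

p* = 1 − e/c = 1 − 0.21/0.70 = 0.7000.
Expected occupied patches = N × p* = 93 × 0.7000 = 65.10 ≈ 65.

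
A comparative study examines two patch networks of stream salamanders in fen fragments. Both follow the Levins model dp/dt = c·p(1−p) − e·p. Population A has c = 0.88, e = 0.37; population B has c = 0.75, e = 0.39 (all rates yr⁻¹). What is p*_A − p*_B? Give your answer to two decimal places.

0.10

A: p*_A = 1 − 0.37/0.88 = 0.5795.
B: p*_B = 1 − 0.39/0.75 = 0.4800.
p*_A − p*_B = 0.5795 − 0.4800 = 0.0995.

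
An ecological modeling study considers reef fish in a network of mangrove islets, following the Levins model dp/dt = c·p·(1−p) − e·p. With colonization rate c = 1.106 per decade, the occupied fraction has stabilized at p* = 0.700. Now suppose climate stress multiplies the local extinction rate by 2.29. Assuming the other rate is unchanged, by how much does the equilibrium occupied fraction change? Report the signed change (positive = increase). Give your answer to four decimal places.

-0.3870

Balance c(1−p*) = e gives e = 1.106×(1 − 0.70000) = 0.33180.
New p* = 1 − e/c = 1 − 0.75982/1.10600 = 0.31300.
Δp* = 0.31300 − 0.70000 = -0.38700.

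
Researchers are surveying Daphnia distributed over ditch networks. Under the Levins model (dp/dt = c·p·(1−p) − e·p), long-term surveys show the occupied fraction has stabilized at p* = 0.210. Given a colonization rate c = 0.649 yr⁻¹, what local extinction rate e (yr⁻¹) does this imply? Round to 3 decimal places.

0.513

At equilibrium c(1−p*) = e.
e = 0.649 × (1 − 0.210) = 0.649 × 0.7900 = 0.5127.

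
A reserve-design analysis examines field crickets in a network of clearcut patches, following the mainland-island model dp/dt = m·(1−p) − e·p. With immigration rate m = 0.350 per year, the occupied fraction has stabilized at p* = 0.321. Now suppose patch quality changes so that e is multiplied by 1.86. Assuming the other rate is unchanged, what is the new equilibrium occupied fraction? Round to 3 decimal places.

0.203

Balance m(1−p*) = e·p* gives e = m(1−p*)/p* = 0.350×0.67900/0.32100 = 0.74034.
New p* = m/(m+e) = 0.35000/(0.35000+1.37703) = 0.20266.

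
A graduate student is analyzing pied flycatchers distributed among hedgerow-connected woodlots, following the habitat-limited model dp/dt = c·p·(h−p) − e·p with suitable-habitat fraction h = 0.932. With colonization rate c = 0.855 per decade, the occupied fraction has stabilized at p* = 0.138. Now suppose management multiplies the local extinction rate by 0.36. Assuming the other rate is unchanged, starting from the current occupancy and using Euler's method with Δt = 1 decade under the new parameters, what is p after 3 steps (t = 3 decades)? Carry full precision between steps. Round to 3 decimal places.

Balance c(h−p*) = e gives e = 0.855×(0.932 − 0.13800) = 0.67887.
Starting from p₀ = 0.13800; update p ← p + (dp/dt)·Δt with the new parameters.
step 1: Δp = +0.05996, p = 0.19796
step 2: Δp = +0.07586, p = 0.27382
step 3: Δp = +0.08717, p = 0.36099

0.361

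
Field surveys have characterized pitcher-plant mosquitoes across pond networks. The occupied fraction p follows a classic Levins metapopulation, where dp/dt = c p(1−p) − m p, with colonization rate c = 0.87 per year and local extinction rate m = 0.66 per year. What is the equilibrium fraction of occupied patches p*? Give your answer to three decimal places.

0.241

Setting dp/dt = 0 and dividing through by p* gives c·(1−p*) = m.
So p* = 1 − m/c = 1 − 0.66/0.87 = 1 − 0.7586 = 0.2414.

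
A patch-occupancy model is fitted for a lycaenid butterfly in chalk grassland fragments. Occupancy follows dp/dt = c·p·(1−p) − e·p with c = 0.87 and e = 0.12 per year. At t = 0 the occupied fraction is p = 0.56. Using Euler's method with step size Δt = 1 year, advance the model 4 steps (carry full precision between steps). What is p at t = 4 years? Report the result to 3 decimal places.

Update rule: p ← p + [c·p·(1−p) − e·p]·Δt with Δt = 1.
  1  |  dp/dt·Δt = +0.147168  |  p_1 = 0.707168
  2  |  dp/dt·Δt = +0.095301  |  p_2 = 0.802469
  3  |  dp/dt·Δt = +0.041610  |  p_3 = 0.844078
  4  |  dp/dt·Δt = +0.013211  |  p_4 = 0.857290

0.857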